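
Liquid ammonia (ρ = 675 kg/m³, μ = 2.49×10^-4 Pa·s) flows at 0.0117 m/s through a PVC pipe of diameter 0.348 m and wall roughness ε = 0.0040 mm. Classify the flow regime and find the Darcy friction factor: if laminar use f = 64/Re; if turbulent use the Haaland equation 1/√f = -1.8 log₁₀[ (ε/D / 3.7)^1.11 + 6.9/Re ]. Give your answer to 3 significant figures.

Re = ρVD/μ = 675·0.0117·0.348/0.000249 = 1.104e+04.
Re > 4000 → turbulent. ε/D = 4e-06/0.348 = 1.15e-05; Haaland: 1/√f = -1.8 log₁₀[7.7e-07 + 0.000625] = 5.766, so f = 0.03008.

f ≈ 0.0301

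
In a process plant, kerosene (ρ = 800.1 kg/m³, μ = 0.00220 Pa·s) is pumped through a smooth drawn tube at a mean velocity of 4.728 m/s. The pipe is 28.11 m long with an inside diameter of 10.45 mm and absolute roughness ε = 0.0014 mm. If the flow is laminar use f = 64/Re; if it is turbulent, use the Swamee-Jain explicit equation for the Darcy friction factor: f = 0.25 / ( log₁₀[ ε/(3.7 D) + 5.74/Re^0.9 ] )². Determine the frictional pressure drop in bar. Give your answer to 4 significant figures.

ΔP ≈ 6.456 bar

Reynolds number Re = ρVD/μ = 800.1 · 4.728 · 0.01045 / 0.0022 = 1.797e+04.
Re > 4000 → turbulent. Relative roughness ε/D = 1.4e-06/0.01045 = 0.000134. Swamee-Jain: f = 0.25/(log₁₀[0.000134/3.7 + 5.74/1.797e+04^0.9])² = 0.25/(log₁₀[3.62e-05 + 0.000851])² = 0.25/(-3.052)² = 0.02684.
Darcy-Weisbach: ΔP = f(L/D)(ρV²/2) = 0.02684·(28.11/0.01045)·(800.1·4.728²/2) = 0.02684·2690·8943 = 6.456e+05 Pa.
ΔP = 6.456e+05 Pa = 6.456 bar.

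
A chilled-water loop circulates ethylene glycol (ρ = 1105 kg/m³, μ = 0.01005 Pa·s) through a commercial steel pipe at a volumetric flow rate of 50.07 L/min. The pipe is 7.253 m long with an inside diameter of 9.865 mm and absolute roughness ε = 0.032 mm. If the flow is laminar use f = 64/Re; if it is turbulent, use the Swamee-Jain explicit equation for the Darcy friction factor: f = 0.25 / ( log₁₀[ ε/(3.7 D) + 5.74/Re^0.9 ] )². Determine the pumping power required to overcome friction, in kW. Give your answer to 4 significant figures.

Q = 50.07 L/min = 50.07/60000 = 0.0008345 m³/s.
Cross-sectional area A = πD²/4 = π(0.009865)²/4 = 7.643e-05 m²; mean velocity V = Q/A = 0.0008345/7.643e-05 = 10.92 m/s.
Reynolds number Re = ρVD/μ = 1105 · 10.92 · 0.009865 / 0.01 = 1.184e+04.
Re > 4000 → turbulent. Relative roughness ε/D = 3.2e-05/0.009865 = 0.00324. Swamee-Jain: f = 0.25/(log₁₀[0.00324/3.7 + 5.74/1.184e+04^0.9])² = 0.25/(log₁₀[0.000877 + 0.00124])² = 0.25/(-2.675)² = 0.03495.
Darcy-Weisbach: ΔP = f(L/D)(ρV²/2) = 0.03495·(7.253/0.009865)·(1105·10.92²/2) = 0.03495·735.2·6.586e+04 = 1.692e+06 Pa.
Pumping power P = QΔP = 0.0008345·1.692e+06 = 1412.1 W = 1.412 kW.

P ≈ 1.412 kW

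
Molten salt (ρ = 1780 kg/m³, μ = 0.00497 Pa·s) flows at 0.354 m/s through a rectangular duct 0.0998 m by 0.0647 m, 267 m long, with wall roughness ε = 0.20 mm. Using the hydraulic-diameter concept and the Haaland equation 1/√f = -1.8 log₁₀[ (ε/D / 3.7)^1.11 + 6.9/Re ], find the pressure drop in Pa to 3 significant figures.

ΔP ≈ 13000 Pa

Hydraulic diameter D_h = 4A/P = 4·(0.0998·0.0647)/(2·(0.0998+0.0647)) = 0.02583/0.329 = 0.07851 m.
Re = ρVD_h/μ = 1780·0.354·0.07851/0.00497 = 9953.
ε/D_h = 0.0002/0.07851 = 0.00255; Haaland gives 1/√f = -1.8 log₁₀[0.000309+0.000693] = 5.398, so f = 0.03432.
ΔP = f(L/D_h)(ρV²/2) = 0.03432·267/0.07851·111.5 = 1.302e+04 Pa.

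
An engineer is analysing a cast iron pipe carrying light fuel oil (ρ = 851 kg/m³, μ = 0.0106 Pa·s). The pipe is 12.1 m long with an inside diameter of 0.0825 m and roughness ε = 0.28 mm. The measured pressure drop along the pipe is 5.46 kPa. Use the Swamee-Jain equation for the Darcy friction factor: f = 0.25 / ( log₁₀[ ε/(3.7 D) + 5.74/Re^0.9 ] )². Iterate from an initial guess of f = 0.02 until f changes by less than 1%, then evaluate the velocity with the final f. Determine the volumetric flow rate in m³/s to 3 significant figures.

Rearranging Darcy-Weisbach: V = √(2·ΔP·D/(f·L·ρ)). With ε/D = 0.00028/0.0825 = 0.00339, iterate starting from f = 0.02:
  f = 0.02 → V = √(2·5460·0.0825/(0.02·12.1·851)) = 2.092 m/s; Re = ρVD/μ = 1.385e+04; f → 0.03428
  f = 0.03428 → V = 1.598 m/s; Re = 1.058e+04; f → 0.03585
  f = 0.03585 → V = 1.562 m/s; Re = 1.035e+04; f → 0.036
Converged (Δf/f < 1%). With the final f = 0.036: V = √(2·5460·0.0825/(0.036·12.1·851)) = 1.559 m/s.
Q = V·A = 1.559·(π/4·0.0825²) = 0.008334 m³/s = 0.00833 m³/s.

Q ≈ 0.00833 m³/s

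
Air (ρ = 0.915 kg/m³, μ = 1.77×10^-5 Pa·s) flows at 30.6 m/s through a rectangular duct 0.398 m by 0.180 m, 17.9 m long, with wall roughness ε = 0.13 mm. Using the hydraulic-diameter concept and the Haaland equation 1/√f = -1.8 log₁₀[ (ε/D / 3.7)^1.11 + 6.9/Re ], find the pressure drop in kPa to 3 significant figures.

ΔP ≈ 0.555 kPa

Hydraulic diameter D_h = 4A/P = 4·(0.398·0.18)/(2·(0.398+0.18)) = 0.2866/1.156 = 0.2479 m.
Re = ρVD_h/μ = 0.915·30.6·0.2479/1.77e-05 = 3.921e+05.
ε/D_h = 0.00013/0.2479 = 0.000524; Haaland gives 1/√f = -1.8 log₁₀[5.35e-05+1.76e-05] = 7.467, so f = 0.01794.
ΔP = f(L/D_h)(ρV²/2) = 0.01794·17.9/0.2479·428.4 = 554.8 Pa.
ΔP = 0.555 kPa.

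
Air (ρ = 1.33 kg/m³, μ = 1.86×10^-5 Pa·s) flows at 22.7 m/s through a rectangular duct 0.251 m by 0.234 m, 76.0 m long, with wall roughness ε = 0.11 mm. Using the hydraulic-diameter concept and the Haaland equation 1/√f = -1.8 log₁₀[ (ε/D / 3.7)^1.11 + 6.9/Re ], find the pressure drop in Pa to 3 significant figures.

Hydraulic diameter D_h = 4A/P = 4·(0.251·0.234)/(2·(0.251+0.234)) = 0.2349/0.97 = 0.2422 m.
Re = ρVD_h/μ = 1.33·22.7·0.2422/1.86e-05 = 3.931e+05.
ε/D_h = 0.00011/0.2422 = 0.000454; Haaland gives 1/√f = -1.8 log₁₀[4.56e-05+1.76e-05] = 7.56, so f = 0.0175.
ΔP = f(L/D_h)(ρV²/2) = 0.0175·76/0.2422·342.7 = 1882 Pa.

ΔP ≈ 1880 Pa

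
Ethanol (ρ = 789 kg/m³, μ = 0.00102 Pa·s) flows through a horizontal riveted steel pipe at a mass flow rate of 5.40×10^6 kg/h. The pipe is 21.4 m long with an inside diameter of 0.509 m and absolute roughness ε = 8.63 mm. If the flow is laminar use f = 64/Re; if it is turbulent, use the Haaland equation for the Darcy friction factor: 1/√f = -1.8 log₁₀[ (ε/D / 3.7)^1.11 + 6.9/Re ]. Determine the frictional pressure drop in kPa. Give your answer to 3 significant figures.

ṁ = 5.40×10^6 kg/h = 5.40×10^6/3600 = 1500 kg/s.
A = πD²/4 = π(0.509)²/4 = 0.2035 m²; mean velocity V = ṁ/(ρA) = 1500/(789 · 0.2035) = 9.343 m/s.
Reynolds number Re = ρVD/μ = 789 · 9.343 · 0.509 / 0.00102 = 3.679e+06.
Re > 4000 → turbulent. Relative roughness ε/D = 0.00863/0.509 = 0.017. Haaland: 1/√f = -1.8 log₁₀[(0.017/3.7)^1.11 + 6.9/3.679e+06] = -1.8 log₁₀[0.00253 + 1.88e-06] = 4.673, so f = 0.0458.
Darcy-Weisbach: ΔP = f(L/D)(ρV²/2) = 0.0458·(21.4/0.509)·(789·9.343²/2) = 0.0458·42.04·3.444e+04 = 6.631e+04 Pa.
ΔP = 6.631e+04 Pa = 66.3 kPa.

ΔP ≈ 66.3 kPa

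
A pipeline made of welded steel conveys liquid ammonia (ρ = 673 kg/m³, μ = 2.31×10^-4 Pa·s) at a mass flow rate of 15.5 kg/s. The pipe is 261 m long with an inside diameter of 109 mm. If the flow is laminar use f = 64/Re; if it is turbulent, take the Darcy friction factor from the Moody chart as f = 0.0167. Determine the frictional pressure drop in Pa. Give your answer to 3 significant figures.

ΔP ≈ 82000 Pa

A = πD²/4 = π(0.109)²/4 = 0.009331 m²; mean velocity V = ṁ/(ρA) = 15.5/(673 · 0.009331) = 2.468 m/s.
Reynolds number Re = ρVD/μ = 673 · 2.468 · 0.109 / 0.000231 = 7.838e+05.
Re > 4000 → turbulent; use the Moody-chart value f = 0.0167.
Darcy-Weisbach: ΔP = f(L/D)(ρV²/2) = 0.0167·(261/0.109)·(673·2.468²/2) = 0.0167·2394·2050 = 8.197e+04 Pa.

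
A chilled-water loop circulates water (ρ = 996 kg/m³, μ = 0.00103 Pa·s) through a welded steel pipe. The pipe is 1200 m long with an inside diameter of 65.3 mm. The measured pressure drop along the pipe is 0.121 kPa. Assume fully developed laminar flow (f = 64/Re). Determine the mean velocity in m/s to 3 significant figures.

For laminar flow, f = 64/Re with Re = ρVD/μ, so Darcy-Weisbach reduces to ΔP = 32μLV/D². Solving for V: V = ΔP·D²/(32μL) = 121·(0.0653)²/(32·0.00103·1200) = 0.01304 m/s.
Check: Re = ρVD/μ = 996·0.01304·0.0653/0.00103 = 823.7 < 2300, so the laminar assumption holds.

V ≈ 0.0130 m/s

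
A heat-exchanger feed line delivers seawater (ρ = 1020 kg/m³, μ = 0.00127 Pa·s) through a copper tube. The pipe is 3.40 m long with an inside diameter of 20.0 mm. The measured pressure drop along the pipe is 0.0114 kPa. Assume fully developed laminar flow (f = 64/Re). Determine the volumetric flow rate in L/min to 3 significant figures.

For laminar flow, f = 64/Re with Re = ρVD/μ, so Darcy-Weisbach reduces to ΔP = 32μLV/D². Solving for V: V = ΔP·D²/(32μL) = 11.4·(0.02)²/(32·0.00127·3.4) = 0.033 m/s.
Check: Re = ρVD/μ = 1020·0.033·0.02/0.00127 = 530.1 < 2300, so the laminar assumption holds.
Q = V·A = 0.033·(π/4·0.02²) = 1.037e-05 m³/s = 0.622 L/min.

Q ≈ 0.622 L/min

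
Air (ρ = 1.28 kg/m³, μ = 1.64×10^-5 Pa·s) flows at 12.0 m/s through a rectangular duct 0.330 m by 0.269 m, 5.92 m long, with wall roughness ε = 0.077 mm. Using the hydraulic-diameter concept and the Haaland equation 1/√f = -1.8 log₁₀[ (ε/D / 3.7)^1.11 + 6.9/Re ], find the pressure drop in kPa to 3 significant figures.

ΔP ≈ 0.0306 kPa

Hydraulic diameter D_h = 4A/P = 4·(0.33·0.269)/(2·(0.33+0.269)) = 0.3551/1.198 = 0.2964 m.
Re = ρVD_h/μ = 1.28·12·0.2964/1.64e-05 = 2.776e+05.
ε/D_h = 7.7e-05/0.2964 = 0.00026; Haaland gives 1/√f = -1.8 log₁₀[2.45e-05+2.49e-05] = 7.752, so f = 0.01664.
ΔP = f(L/D_h)(ρV²/2) = 0.01664·5.92/0.2964·92.16 = 30.63 Pa.
ΔP = 0.0306 kPa.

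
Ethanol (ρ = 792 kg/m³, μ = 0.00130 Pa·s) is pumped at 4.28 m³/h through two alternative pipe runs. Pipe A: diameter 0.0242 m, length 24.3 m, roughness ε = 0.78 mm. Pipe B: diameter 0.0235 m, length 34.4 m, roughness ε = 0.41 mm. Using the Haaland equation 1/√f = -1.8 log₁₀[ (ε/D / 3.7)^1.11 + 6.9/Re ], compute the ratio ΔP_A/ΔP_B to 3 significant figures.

ΔP_A/ΔP_B ≈ 0.771

Pipe A: V = Q/A = 0.001189/0.00046 = 2.585 m/s; Re = 3.811e+04; ε/D = 0.0322; Haaland → f = 0.05981; ΔP_A = f(L/D)(ρV²/2) = 1.589e+05 Pa.
Pipe B: V = Q/A = 0.001189/0.0004337 = 2.741 m/s; Re = 3.924e+04; ε/D = 0.0174; Haaland → f = 0.04731; ΔP_B = f(L/D)(ρV²/2) = 2.061e+05 Pa.
ΔP_A/ΔP_B = 1.589e+05/2.061e+05 = 0.771.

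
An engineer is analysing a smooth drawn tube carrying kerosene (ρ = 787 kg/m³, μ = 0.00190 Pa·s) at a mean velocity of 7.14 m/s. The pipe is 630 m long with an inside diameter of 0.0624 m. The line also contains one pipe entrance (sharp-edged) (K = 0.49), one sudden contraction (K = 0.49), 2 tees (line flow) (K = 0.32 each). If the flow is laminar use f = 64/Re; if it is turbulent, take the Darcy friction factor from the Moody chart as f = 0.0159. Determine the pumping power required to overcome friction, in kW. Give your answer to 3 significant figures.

P ≈ 71.0 kW

Reynolds number Re = ρVD/μ = 787 · 7.14 · 0.0624 / 0.0019 = 1.845e+05.
Re > 4000 → turbulent; use the Moody-chart value f = 0.0159.
Total minor-loss coefficient ΣK = 1·0.49 + 1·0.49 + 2·0.32 = 1.62.
ΔP = [f·L/D + ΣK]·(ρV²/2) = [0.0159·630/0.0624 + 1.62]·(787·7.14²/2) = [160.5 + 1.62]·2.006e+04 = 3.253e+06 Pa.
Q = V·A = 7.14·0.003058 = 0.02184 m³/s.
Pumping power P = QΔP = 0.02184·3.253e+06 = 71030 W = 71.0 kW.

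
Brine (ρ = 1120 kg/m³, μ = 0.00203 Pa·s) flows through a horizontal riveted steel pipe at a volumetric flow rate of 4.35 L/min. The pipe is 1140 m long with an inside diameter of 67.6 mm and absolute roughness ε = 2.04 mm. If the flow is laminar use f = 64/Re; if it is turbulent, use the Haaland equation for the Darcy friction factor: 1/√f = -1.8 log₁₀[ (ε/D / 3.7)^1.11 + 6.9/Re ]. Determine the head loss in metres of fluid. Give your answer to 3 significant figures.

h_f ≈ 0.0298 m

Q = 4.35 L/min = 4.35/60000 = 7.25e-05 m³/s.
Cross-sectional area A = πD²/4 = π(0.0676)²/4 = 0.003589 m²; mean velocity V = Q/A = 7.25e-05/0.003589 = 0.0202 m/s.
Reynolds number Re = ρVD/μ = 1120 · 0.0202 · 0.0676 / 0.00203 = 753.4.
Re < 2300 → laminar flow, so f = 64/Re = 64/753.4 = 0.08495 (the turbulent correlation is not needed).
Darcy-Weisbach: ΔP = f(L/D)(ρV²/2) = 0.08495·(1140/0.0676)·(1120·0.0202²/2) = 0.08495·1.686e+04·0.2285 = 327.3 Pa.
Head loss h_f = ΔP/(ρg) = 327.3/(1120·9.81) = 0.0298 m.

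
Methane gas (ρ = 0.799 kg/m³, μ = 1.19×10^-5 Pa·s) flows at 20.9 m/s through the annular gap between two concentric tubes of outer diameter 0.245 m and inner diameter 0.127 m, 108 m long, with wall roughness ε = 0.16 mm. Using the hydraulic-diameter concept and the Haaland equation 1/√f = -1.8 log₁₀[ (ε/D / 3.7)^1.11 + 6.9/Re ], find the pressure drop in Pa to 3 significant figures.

ΔP ≈ 3580 Pa

Hydraulic diameter D_h = 4A/P = D_o - D_i = 0.245 - 0.127 = 0.118 m.
Re = ρVD_h/μ = 0.799·20.9·0.118/1.19e-05 = 1.656e+05.
ε/D_h = 0.00016/0.118 = 0.00136; Haaland gives 1/√f = -1.8 log₁₀[0.000153+4.17e-05] = 6.677, so f = 0.02243.
ΔP = f(L/D_h)(ρV²/2) = 0.02243·108/0.118·174.5 = 3582 Pa.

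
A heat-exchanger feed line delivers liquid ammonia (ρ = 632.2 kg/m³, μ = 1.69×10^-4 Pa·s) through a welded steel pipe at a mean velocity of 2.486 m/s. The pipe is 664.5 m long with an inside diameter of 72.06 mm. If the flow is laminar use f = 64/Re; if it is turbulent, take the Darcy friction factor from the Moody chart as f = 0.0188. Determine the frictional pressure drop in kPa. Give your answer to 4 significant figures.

ΔP ≈ 338.7 kPa

Reynolds number Re = ρVD/μ = 632.2 · 2.486 · 0.07206 / 0.000169 = 6.701e+05.
Re > 4000 → turbulent; use the Moody-chart value f = 0.0188.
Darcy-Weisbach: ΔP = f(L/D)(ρV²/2) = 0.0188·(664.5/0.07206)·(632.2·2.486²/2) = 0.0188·9221·1954 = 3.387e+05 Pa.
ΔP = 3.387e+05 Pa = 338.7 kPa.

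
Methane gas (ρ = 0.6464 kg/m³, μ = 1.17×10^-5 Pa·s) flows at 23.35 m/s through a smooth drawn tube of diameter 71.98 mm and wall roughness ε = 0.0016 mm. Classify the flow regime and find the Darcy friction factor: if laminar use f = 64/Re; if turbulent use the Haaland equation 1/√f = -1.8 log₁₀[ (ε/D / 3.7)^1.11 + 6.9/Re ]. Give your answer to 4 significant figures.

f ≈ 0.01819

Re = ρVD/μ = 0.6464·23.35·0.07198/1.17e-05 = 9.286e+04.
Re > 4000 → turbulent. ε/D = 1.6e-06/0.07198 = 2.22e-05; Haaland: 1/√f = -1.8 log₁₀[1.6e-06 + 7.43e-05] = 7.415, so f = 0.01819.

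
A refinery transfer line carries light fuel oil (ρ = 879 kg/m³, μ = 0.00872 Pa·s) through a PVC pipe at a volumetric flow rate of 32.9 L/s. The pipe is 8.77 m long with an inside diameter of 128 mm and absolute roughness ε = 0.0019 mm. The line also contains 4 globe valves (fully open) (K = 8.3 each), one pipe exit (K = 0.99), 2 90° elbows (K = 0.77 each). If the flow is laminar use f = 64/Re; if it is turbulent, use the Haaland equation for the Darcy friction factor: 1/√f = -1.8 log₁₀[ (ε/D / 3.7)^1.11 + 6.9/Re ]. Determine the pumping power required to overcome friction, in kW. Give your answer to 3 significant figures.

P ≈ 3.53 kW

Q = 32.9 L/s = 32.9/1000 = 0.0329 m³/s.
Cross-sectional area A = πD²/4 = π(0.128)²/4 = 0.01287 m²; mean velocity V = Q/A = 0.0329/0.01287 = 2.557 m/s.
Reynolds number Re = ρVD/μ = 879 · 2.557 · 0.128 / 0.00872 = 3.299e+04.
Re > 4000 → turbulent. Relative roughness ε/D = 1.9e-06/0.128 = 1.48e-05. Haaland: 1/√f = -1.8 log₁₀[(1.48e-05/3.7)^1.11 + 6.9/3.299e+04] = -1.8 log₁₀[1.02e-06 + 0.000209] = 6.619, so f = 0.02282.
Total minor-loss coefficient ΣK = 4·8.3 + 1·0.99 + 2·0.77 = 35.7.
ΔP = [f·L/D + ΣK]·(ρV²/2) = [0.02282·8.77/0.128 + 35.7]·(879·2.557²/2) = [1.564 + 35.7]·2873 = 1.071e+05 Pa.
Pumping power P = QΔP = 0.0329·1.071e+05 = 3525 W = 3.53 kW.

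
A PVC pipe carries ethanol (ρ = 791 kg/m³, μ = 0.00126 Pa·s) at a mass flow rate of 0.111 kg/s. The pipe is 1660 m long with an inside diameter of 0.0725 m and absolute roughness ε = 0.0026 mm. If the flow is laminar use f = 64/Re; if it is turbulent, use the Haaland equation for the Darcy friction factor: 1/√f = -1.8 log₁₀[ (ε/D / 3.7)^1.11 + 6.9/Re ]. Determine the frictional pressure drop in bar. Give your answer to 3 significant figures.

A = πD²/4 = π(0.0725)²/4 = 0.004128 m²; mean velocity V = ṁ/(ρA) = 0.111/(791 · 0.004128) = 0.03399 m/s.
Reynolds number Re = ρVD/μ = 791 · 0.03399 · 0.0725 / 0.00126 = 1547.
Re < 2300 → laminar flow, so f = 64/Re = 64/1547 = 0.04137 (the turbulent correlation is not needed).
Darcy-Weisbach: ΔP = f(L/D)(ρV²/2) = 0.04137·(1660/0.0725)·(791·0.03399²/2) = 0.04137·2.29e+04·0.457 = 432.8 Pa.
ΔP = 432.8 Pa = 0.00433 bar.

ΔP ≈ 0.00433 bar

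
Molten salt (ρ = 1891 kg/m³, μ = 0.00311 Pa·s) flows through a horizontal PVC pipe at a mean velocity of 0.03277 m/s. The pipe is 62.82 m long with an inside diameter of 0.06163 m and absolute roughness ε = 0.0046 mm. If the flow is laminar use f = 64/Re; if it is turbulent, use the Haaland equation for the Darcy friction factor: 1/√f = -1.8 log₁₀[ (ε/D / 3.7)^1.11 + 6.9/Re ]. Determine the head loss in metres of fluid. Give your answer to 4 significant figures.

Reynolds number Re = ρVD/μ = 1891 · 0.03277 · 0.06163 / 0.00311 = 1228.
Re < 2300 → laminar flow, so f = 64/Re = 64/1228 = 0.05212 (the turbulent correlation is not needed).
Darcy-Weisbach: ΔP = f(L/D)(ρV²/2) = 0.05212·(62.82/0.06163)·(1891·0.03277²/2) = 0.05212·1019·1.015 = 53.94 Pa.
Head loss h_f = ΔP/(ρg) = 53.94/(1891·9.81) = 0.002908 m.

h_f ≈ 0.002908 m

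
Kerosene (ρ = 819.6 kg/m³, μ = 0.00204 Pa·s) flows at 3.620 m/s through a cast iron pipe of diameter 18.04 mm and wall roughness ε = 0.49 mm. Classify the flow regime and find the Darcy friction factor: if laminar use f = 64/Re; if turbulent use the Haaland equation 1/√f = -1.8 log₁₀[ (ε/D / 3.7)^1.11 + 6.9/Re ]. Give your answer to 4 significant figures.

Re = ρVD/μ = 819.6·3.62·0.01804/0.00204 = 2.624e+04.
Re > 4000 → turbulent. ε/D = 0.00049/0.01804 = 0.0272; Haaland: 1/√f = -1.8 log₁₀[0.00428 + 0.000263] = 4.218, so f = 0.05622.

f ≈ 0.05622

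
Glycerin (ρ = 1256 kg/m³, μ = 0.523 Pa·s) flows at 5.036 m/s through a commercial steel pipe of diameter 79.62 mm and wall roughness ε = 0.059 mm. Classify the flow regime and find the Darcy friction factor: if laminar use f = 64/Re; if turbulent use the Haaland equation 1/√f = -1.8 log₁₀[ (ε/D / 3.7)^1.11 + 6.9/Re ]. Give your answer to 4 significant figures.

Re = ρVD/μ = 1256·5.036·0.07962/0.523 = 962.9.
Re < 2300 → laminar, so f = 64/Re = 0.06646 (roughness is irrelevant in laminar flow).

f ≈ 0.06646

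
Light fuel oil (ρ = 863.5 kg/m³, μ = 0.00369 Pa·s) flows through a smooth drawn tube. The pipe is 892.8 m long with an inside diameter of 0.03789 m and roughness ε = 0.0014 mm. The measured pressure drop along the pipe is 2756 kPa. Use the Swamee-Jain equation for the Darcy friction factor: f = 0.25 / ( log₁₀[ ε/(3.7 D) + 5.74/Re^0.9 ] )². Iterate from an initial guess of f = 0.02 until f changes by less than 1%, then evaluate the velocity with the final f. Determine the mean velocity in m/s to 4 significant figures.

Rearranging Darcy-Weisbach: V = √(2·ΔP·D/(f·L·ρ)). With ε/D = 1.4e-06/0.03789 = 3.69e-05, iterate starting from f = 0.02:
  f = 0.02 → V = √(2·2.756e+06·0.03789/(0.02·892.8·863.5)) = 3.68 m/s; Re = ρVD/μ = 3.263e+04; f → 0.02303
  f = 0.02303 → V = 3.43 m/s; Re = 3.041e+04; f → 0.02341
  f = 0.02341 → V = 3.402 m/s; Re = 3.016e+04; f → 0.02346
Converged (Δf/f < 1%). With the final f = 0.02346: V = √(2·2.756e+06·0.03789/(0.02346·892.8·863.5)) = 3.398 m/s.

V ≈ 3.398 m/s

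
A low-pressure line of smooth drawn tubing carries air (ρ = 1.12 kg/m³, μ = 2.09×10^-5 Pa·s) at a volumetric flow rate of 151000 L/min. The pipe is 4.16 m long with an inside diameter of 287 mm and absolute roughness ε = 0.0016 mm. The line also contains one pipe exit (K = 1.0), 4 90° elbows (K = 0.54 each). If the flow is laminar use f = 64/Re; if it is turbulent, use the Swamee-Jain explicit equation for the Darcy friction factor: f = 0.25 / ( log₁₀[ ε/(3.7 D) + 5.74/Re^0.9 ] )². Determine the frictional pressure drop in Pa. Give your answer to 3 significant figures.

Q = 151000 L/min = 151000/60000 = 2.517 m³/s.
Cross-sectional area A = πD²/4 = π(0.287)²/4 = 0.06469 m²; mean velocity V = Q/A = 2.517/0.06469 = 38.9 m/s.
Reynolds number Re = ρVD/μ = 1.12 · 38.9 · 0.287 / 2.09e-05 = 5.983e+05.
Re > 4000 → turbulent. Relative roughness ε/D = 1.6e-06/0.287 = 5.57e-06. Swamee-Jain: f = 0.25/(log₁₀[5.57e-06/3.7 + 5.74/5.983e+05^0.9])² = 0.25/(log₁₀[1.51e-06 + 3.63e-05])² = 0.25/(-4.423)² = 0.01278.
Total minor-loss coefficient ΣK = 1·1 + 4·0.54 = 3.16.
ΔP = [f·L/D + ΣK]·(ρV²/2) = [0.01278·4.16/0.287 + 3.16]·(1.12·38.9²/2) = [0.1853 + 3.16]·847.5 = 2835 Pa.

ΔP ≈ 2840 Pa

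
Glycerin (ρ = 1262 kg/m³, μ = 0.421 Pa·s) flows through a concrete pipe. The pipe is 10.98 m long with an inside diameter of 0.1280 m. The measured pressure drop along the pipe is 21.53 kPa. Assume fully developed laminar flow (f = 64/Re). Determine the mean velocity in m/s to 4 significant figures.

V ≈ 2.385 m/s

For laminar flow, f = 64/Re with Re = ρVD/μ, so Darcy-Weisbach reduces to ΔP = 32μLV/D². Solving for V: V = ΔP·D²/(32μL) = 2.153e+04·(0.128)²/(32·0.421·10.98) = 2.385 m/s.
Check: Re = ρVD/μ = 1262·2.385·0.128/0.421 = 915 < 2300, so the laminar assumption holds.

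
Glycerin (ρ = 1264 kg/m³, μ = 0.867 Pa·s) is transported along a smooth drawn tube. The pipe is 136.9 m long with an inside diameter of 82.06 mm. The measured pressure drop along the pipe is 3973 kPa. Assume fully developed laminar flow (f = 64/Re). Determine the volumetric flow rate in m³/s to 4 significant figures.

For laminar flow, f = 64/Re with Re = ρVD/μ, so Darcy-Weisbach reduces to ΔP = 32μLV/D². Solving for V: V = ΔP·D²/(32μL) = 3.973e+06·(0.08206)²/(32·0.867·136.9) = 7.044 m/s.
Check: Re = ρVD/μ = 1264·7.044·0.08206/0.867 = 842.7 < 2300, so the laminar assumption holds.
Q = V·A = 7.044·(π/4·0.08206²) = 0.03725 m³/s = 0.03725 m³/s.

Q ≈ 0.03725 m³/s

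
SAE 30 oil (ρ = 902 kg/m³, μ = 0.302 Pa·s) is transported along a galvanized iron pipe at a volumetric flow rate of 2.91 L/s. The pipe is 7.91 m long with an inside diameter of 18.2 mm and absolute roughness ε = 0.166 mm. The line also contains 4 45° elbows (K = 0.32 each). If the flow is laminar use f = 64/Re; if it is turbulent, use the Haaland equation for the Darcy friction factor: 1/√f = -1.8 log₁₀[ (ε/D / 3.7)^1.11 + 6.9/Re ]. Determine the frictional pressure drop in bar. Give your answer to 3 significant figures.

ΔP ≈ 26.5 bar

Q = 2.91 L/s = 2.91/1000 = 0.00291 m³/s.
Cross-sectional area A = πD²/4 = π(0.0182)²/4 = 0.0002602 m²; mean velocity V = Q/A = 0.00291/0.0002602 = 11.19 m/s.
Reynolds number Re = ρVD/μ = 902 · 11.19 · 0.0182 / 0.302 = 608.
Re < 2300 → laminar flow, so f = 64/Re = 64/608 = 0.1053 (the turbulent correlation is not needed).
Total minor-loss coefficient ΣK = 4·0.32 = 1.28.
ΔP = [f·L/D + ΣK]·(ρV²/2) = [0.1053·7.91/0.0182 + 1.28]·(902·11.19²/2) = [45.75 + 1.28]·5.643e+04 = 2.654e+06 Pa.
ΔP = 2.654e+06 Pa = 26.5 bar.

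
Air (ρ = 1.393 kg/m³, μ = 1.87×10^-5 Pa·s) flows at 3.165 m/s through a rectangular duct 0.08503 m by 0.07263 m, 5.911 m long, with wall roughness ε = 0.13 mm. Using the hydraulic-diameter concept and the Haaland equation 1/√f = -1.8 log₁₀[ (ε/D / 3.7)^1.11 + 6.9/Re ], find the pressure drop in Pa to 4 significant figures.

ΔP ≈ 15.41 Pa

Hydraulic diameter D_h = 4A/P = 4·(0.08503·0.07263)/(2·(0.08503+0.07263)) = 0.0247/0.3153 = 0.07834 m.
Re = ρVD_h/μ = 1.393·3.165·0.07834/1.87e-05 = 1.847e+04.
ε/D_h = 0.00013/0.07834 = 0.00166; Haaland gives 1/√f = -1.8 log₁₀[0.000192+0.000374] = 5.845, so f = 0.02927.
ΔP = f(L/D_h)(ρV²/2) = 0.02927·5.911/0.07834·6.977 = 15.41 Pa.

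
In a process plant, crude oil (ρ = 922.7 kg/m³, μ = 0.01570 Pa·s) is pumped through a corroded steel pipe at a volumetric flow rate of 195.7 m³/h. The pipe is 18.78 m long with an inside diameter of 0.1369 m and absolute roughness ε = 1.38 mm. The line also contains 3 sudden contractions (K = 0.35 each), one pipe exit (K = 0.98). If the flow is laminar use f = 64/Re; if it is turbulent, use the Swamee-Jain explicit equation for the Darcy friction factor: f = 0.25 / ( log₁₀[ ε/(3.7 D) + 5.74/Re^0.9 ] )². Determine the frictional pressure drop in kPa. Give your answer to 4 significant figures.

ΔP ≈ 47.69 kPa

Q = 195.7 m³/h = 195.7/3600 = 0.05436 m³/s.
Cross-sectional area A = πD²/4 = π(0.1369)²/4 = 0.01472 m²; mean velocity V = Q/A = 0.05436/0.01472 = 3.693 m/s.
Reynolds number Re = ρVD/μ = 922.7 · 3.693 · 0.1369 / 0.0157 = 2.971e+04.
Re > 4000 → turbulent. Relative roughness ε/D = 0.00138/0.1369 = 0.0101. Swamee-Jain: f = 0.25/(log₁₀[0.0101/3.7 + 5.74/2.971e+04^0.9])² = 0.25/(log₁₀[0.00272 + 0.000541])² = 0.25/(-2.486)² = 0.04045.
Total minor-loss coefficient ΣK = 3·0.35 + 1·0.98 = 2.03.
ΔP = [f·L/D + ΣK]·(ρV²/2) = [0.04045·18.78/0.1369 + 2.03]·(922.7·3.693²/2) = [5.549 + 2.03]·6292 = 4.769e+04 Pa.
ΔP = 4.769e+04 Pa = 47.69 kPa.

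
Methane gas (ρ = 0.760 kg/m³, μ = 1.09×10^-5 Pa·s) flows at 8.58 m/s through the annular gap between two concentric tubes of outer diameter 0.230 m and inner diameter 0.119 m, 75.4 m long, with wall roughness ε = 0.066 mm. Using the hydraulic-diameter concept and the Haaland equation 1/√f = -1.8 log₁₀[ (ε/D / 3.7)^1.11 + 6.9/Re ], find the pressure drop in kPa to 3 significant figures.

ΔP ≈ 0.410 kPa

Hydraulic diameter D_h = 4A/P = D_o - D_i = 0.23 - 0.119 = 0.111 m.
Re = ρVD_h/μ = 0.76·8.58·0.111/1.09e-05 = 6.64e+04.
ε/D_h = 6.6e-05/0.111 = 0.000595; Haaland gives 1/√f = -1.8 log₁₀[6.15e-05+0.000104] = 6.807, so f = 0.02158.
ΔP = f(L/D_h)(ρV²/2) = 0.02158·75.4/0.111·27.97 = 410.1 Pa.
ΔP = 0.410 kPa.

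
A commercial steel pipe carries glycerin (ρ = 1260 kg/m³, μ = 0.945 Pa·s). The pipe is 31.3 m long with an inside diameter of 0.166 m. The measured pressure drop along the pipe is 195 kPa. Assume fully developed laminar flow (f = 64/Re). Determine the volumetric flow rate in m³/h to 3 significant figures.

For laminar flow, f = 64/Re with Re = ρVD/μ, so Darcy-Weisbach reduces to ΔP = 32μLV/D². Solving for V: V = ΔP·D²/(32μL) = 1.95e+05·(0.166)²/(32·0.945·31.3) = 5.677 m/s.
Check: Re = ρVD/μ = 1260·5.677·0.166/0.945 = 1257 < 2300, so the laminar assumption holds.
Q = V·A = 5.677·(π/4·0.166²) = 0.1229 m³/s = 442 m³/h.

Q ≈ 442 m³/h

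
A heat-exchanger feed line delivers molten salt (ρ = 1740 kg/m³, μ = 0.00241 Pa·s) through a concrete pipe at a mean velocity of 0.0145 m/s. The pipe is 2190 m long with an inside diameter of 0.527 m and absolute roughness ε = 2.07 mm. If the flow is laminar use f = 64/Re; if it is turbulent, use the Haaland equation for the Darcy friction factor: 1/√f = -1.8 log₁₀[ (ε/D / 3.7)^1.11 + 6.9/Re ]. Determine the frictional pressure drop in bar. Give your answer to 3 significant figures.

Reynolds number Re = ρVD/μ = 1740 · 0.0145 · 0.527 / 0.00241 = 5517.
Re > 4000 → turbulent. Relative roughness ε/D = 0.00207/0.527 = 0.00393. Haaland: 1/√f = -1.8 log₁₀[(0.00393/3.7)^1.11 + 6.9/5517] = -1.8 log₁₀[0.0005 + 0.00125] = 4.962, so f = 0.04061.
Darcy-Weisbach: ΔP = f(L/D)(ρV²/2) = 0.04061·(2190/0.527)·(1740·0.0145²/2) = 0.04061·4156·0.1829 = 30.87 Pa.
ΔP = 30.87 Pa = 3.09×10^-4 bar.

ΔP ≈ 3.09×10^-4 bar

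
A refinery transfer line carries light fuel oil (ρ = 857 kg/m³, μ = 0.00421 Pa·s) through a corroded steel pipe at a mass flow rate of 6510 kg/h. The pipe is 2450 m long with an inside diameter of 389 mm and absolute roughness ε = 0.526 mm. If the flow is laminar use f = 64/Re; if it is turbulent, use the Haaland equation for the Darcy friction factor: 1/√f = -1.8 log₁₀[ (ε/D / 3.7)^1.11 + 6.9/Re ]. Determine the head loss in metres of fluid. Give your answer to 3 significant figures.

h_f ≈ 0.00461 m

ṁ = 6510 kg/h = 6510/3600 = 1.808 kg/s.
A = πD²/4 = π(0.389)²/4 = 0.1188 m²; mean velocity V = ṁ/(ρA) = 1.808/(857 · 0.1188) = 0.01775 m/s.
Reynolds number Re = ρVD/μ = 857 · 0.01775 · 0.389 / 0.00421 = 1406.
Re < 2300 → laminar flow, so f = 64/Re = 64/1406 = 0.04552 (the turbulent correlation is not needed).
Darcy-Weisbach: ΔP = f(L/D)(ρV²/2) = 0.04552·(2450/0.389)·(857·0.01775²/2) = 0.04552·6298·0.1351 = 38.73 Pa.
Head loss h_f = ΔP/(ρg) = 38.73/(857·9.81) = 0.00461 m.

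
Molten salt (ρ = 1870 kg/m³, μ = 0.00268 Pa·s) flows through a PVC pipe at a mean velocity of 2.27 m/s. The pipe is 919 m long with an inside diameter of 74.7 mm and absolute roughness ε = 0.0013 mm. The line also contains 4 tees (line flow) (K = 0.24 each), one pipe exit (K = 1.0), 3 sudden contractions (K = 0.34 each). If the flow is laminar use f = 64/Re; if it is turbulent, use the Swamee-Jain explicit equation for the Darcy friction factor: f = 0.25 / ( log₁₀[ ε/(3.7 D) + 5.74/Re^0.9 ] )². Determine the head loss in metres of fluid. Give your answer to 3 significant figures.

h_f ≈ 56.9 m

Reynolds number Re = ρVD/μ = 1870 · 2.27 · 0.0747 / 0.00268 = 1.183e+05.
Re > 4000 → turbulent. Relative roughness ε/D = 1.3e-06/0.0747 = 1.74e-05. Swamee-Jain: f = 0.25/(log₁₀[1.74e-05/3.7 + 5.74/1.183e+05^0.9])² = 0.25/(log₁₀[4.7e-06 + 0.000156])² = 0.25/(-3.794)² = 0.01737.
Total minor-loss coefficient ΣK = 4·0.24 + 1·1 + 3·0.34 = 2.98.
ΔP = [f·L/D + ΣK]·(ρV²/2) = [0.01737·919/0.0747 + 2.98]·(1870·2.27²/2) = [213.7 + 2.98]·4818 = 1.044e+06 Pa.
Head loss h_f = ΔP/(ρg) = 1.044e+06/(1870·9.81) = 56.9 m.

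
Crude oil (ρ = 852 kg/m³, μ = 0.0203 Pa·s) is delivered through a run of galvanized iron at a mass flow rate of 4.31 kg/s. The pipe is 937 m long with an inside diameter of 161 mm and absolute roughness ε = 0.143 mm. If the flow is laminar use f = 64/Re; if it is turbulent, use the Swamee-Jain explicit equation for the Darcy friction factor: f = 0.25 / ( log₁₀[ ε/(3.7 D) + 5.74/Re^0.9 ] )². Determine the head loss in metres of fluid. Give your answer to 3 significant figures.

h_f ≈ 0.698 m

A = πD²/4 = π(0.161)²/4 = 0.02036 m²; mean velocity V = ṁ/(ρA) = 4.31/(852 · 0.02036) = 0.2485 m/s.
Reynolds number Re = ρVD/μ = 852 · 0.2485 · 0.161 / 0.0203 = 1679.
Re < 2300 → laminar flow, so f = 64/Re = 64/1679 = 0.03812 (the turbulent correlation is not needed).
Darcy-Weisbach: ΔP = f(L/D)(ρV²/2) = 0.03812·(937/0.161)·(852·0.2485²/2) = 0.03812·5820·26.3 = 5835 Pa.
Head loss h_f = ΔP/(ρg) = 5835/(852·9.81) = 0.698 m.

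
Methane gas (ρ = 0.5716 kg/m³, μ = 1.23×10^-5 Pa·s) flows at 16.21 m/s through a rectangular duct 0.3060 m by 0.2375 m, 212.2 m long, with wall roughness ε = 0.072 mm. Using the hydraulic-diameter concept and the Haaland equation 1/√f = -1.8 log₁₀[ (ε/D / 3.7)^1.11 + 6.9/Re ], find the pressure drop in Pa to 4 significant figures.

ΔP ≈ 1031 Pa

Hydraulic diameter D_h = 4A/P = 4·(0.306·0.2375)/(2·(0.306+0.2375)) = 0.2907/1.087 = 0.2674 m.
Re = ρVD_h/μ = 0.5716·16.21·0.2674/1.23e-05 = 2.015e+05.
ε/D_h = 7.2e-05/0.2674 = 0.000269; Haaland gives 1/√f = -1.8 log₁₀[2.55e-05+3.43e-05] = 7.602, so f = 0.0173.
ΔP = f(L/D_h)(ρV²/2) = 0.0173·212.2/0.2674·75.1 = 1031 Pa.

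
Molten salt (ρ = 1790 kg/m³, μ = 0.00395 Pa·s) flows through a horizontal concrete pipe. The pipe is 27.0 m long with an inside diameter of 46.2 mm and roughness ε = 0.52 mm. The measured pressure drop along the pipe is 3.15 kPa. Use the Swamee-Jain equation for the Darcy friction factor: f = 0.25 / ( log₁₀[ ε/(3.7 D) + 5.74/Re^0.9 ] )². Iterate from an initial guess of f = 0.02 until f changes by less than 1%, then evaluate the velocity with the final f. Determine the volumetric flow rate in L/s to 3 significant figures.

Rearranging Darcy-Weisbach: V = √(2·ΔP·D/(f·L·ρ)). With ε/D = 0.00052/0.0462 = 0.0113, iterate starting from f = 0.02:
  f = 0.02 → V = √(2·3150·0.0462/(0.02·27·1790)) = 0.5487 m/s; Re = ρVD/μ = 1.149e+04; f → 0.04469
  f = 0.04469 → V = 0.3671 m/s; Re = 7685; f → 0.04675
  f = 0.04675 → V = 0.3589 m/s; Re = 7514; f → 0.04688
Converged (Δf/f < 1%). With the final f = 0.04688: V = √(2·3150·0.0462/(0.04688·27·1790)) = 0.3584 m/s.
Q = V·A = 0.3584·(π/4·0.0462²) = 0.0006008 m³/s = 0.601 L/s.

Q ≈ 0.601 L/s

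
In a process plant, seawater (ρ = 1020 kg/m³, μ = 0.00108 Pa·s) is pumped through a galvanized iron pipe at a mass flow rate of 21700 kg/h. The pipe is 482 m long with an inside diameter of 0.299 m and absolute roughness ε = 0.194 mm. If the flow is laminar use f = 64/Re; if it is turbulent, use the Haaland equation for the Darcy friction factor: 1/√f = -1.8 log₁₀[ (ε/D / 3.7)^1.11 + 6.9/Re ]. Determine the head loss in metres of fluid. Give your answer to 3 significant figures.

h_f ≈ 0.0151 m

ṁ = 21700 kg/h = 21700/3600 = 6.028 kg/s.
A = πD²/4 = π(0.299)²/4 = 0.07022 m²; mean velocity V = ṁ/(ρA) = 6.028/(1020 · 0.07022) = 0.08416 m/s.
Reynolds number Re = ρVD/μ = 1020 · 0.08416 · 0.299 / 0.00108 = 2.377e+04.
Re > 4000 → turbulent. Relative roughness ε/D = 0.000194/0.299 = 0.000649. Haaland: 1/√f = -1.8 log₁₀[(0.000649/3.7)^1.11 + 6.9/2.377e+04] = -1.8 log₁₀[6.77e-05 + 0.00029] = 6.203, so f = 0.02599.
Darcy-Weisbach: ΔP = f(L/D)(ρV²/2) = 0.02599·(482/0.299)·(1020·0.08416²/2) = 0.02599·1612·3.613 = 151.4 Pa.
Head loss h_f = ΔP/(ρg) = 151.4/(1020·9.81) = 0.0151 m.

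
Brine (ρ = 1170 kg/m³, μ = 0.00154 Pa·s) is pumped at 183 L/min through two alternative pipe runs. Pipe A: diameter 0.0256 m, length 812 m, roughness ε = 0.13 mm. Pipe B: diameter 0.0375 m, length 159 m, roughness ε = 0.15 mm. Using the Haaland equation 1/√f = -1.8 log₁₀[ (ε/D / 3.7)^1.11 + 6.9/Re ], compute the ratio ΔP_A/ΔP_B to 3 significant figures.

Pipe A: V = Q/A = 0.00305/0.0005147 = 5.926 m/s; Re = 1.152e+05; ε/D = 0.00508; Haaland → f = 0.03131; ΔP_A = f(L/D)(ρV²/2) = 2.04e+07 Pa.
Pipe B: V = Q/A = 0.00305/0.001104 = 2.762 m/s; Re = 7.868e+04; ε/D = 0.004; Haaland → f = 0.0297; ΔP_B = f(L/D)(ρV²/2) = 5.618e+05 Pa.
ΔP_A/ΔP_B = 2.04e+07/5.618e+05 = 36.3.

ΔP_A/ΔP_B ≈ 36.3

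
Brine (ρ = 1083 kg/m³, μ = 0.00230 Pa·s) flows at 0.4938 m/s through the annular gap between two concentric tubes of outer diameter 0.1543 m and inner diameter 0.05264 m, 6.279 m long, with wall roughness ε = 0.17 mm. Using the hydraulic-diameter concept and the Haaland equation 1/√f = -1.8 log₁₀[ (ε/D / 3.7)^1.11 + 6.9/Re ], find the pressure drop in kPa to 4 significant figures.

Hydraulic diameter D_h = 4A/P = D_o - D_i = 0.1543 - 0.05264 = 0.1017 m.
Re = ρVD_h/μ = 1083·0.4938·0.1017/0.0023 = 2.364e+04.
ε/D_h = 0.00017/0.1017 = 0.00167; Haaland gives 1/√f = -1.8 log₁₀[0.000194+0.000292] = 5.965, so f = 0.02811.
ΔP = f(L/D_h)(ρV²/2) = 0.02811·6.279/0.1017·132 = 229.2 Pa.
ΔP = 0.2292 kPa.

ΔP ≈ 0.2292 kPa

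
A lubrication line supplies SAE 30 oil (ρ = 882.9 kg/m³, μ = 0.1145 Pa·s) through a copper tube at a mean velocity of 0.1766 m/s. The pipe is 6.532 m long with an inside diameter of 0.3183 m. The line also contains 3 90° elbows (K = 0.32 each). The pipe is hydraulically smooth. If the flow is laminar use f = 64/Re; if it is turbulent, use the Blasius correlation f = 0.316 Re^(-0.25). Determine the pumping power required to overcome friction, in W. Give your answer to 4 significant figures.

P ≈ 0.7720 W

Reynolds number Re = ρVD/μ = 882.9 · 0.1766 · 0.3183 / 0.115 = 433.4.
Re < 2300 → laminar flow, so f = 64/Re = 64/433.4 = 0.1477 (the turbulent correlation is not needed).
Total minor-loss coefficient ΣK = 3·0.32 = 0.96.
ΔP = [f·L/D + ΣK]·(ρV²/2) = [0.1477·6.532/0.3183 + 0.96]·(882.9·0.1766²/2) = [3.03 + 0.96]·13.77 = 54.93 Pa.
Q = V·A = 0.1766·0.07957 = 0.01405 m³/s.
Pumping power P = QΔP = 0.01405·54.93 = 0.77197 W = 0.7720 W.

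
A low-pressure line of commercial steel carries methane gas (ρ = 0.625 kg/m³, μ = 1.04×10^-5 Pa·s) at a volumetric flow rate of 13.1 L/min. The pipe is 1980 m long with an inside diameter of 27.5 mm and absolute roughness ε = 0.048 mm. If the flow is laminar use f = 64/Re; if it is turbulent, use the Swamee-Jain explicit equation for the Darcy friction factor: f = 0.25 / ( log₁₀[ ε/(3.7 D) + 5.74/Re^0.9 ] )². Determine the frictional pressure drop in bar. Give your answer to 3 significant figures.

ΔP ≈ 0.00320 bar

Q = 13.1 L/min = 13.1/60000 = 0.0002183 m³/s.
Cross-sectional area A = πD²/4 = π(0.0275)²/4 = 0.000594 m²; mean velocity V = Q/A = 0.0002183/0.000594 = 0.3676 m/s.
Reynolds number Re = ρVD/μ = 0.625 · 0.3676 · 0.0275 / 1.04e-05 = 607.5.
Re < 2300 → laminar flow, so f = 64/Re = 64/607.5 = 0.1054 (the turbulent correlation is not needed).
Darcy-Weisbach: ΔP = f(L/D)(ρV²/2) = 0.1054·(1980/0.0275)·(0.625·0.3676²/2) = 0.1054·7.2e+04·0.04223 = 320.3 Pa.
ΔP = 320.3 Pa = 0.00320 bar.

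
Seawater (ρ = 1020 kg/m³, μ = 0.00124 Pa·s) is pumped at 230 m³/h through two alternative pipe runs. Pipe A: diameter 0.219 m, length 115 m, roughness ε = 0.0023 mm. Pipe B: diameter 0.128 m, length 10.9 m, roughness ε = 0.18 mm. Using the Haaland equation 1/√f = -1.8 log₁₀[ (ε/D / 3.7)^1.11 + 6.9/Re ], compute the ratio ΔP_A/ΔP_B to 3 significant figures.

ΔP_A/ΔP_B ≈ 0.474

Pipe A: V = Q/A = 0.06389/0.03767 = 1.696 m/s; Re = 3.055e+05; ε/D = 1.05e-05; Haaland → f = 0.01438; ΔP_A = f(L/D)(ρV²/2) = 1.108e+04 Pa.
Pipe B: V = Q/A = 0.06389/0.01287 = 4.965 m/s; Re = 5.228e+05; ε/D = 0.00141; Haaland → f = 0.02181; ΔP_B = f(L/D)(ρV²/2) = 2.335e+04 Pa.
ΔP_A/ΔP_B = 1.108e+04/2.335e+04 = 0.474.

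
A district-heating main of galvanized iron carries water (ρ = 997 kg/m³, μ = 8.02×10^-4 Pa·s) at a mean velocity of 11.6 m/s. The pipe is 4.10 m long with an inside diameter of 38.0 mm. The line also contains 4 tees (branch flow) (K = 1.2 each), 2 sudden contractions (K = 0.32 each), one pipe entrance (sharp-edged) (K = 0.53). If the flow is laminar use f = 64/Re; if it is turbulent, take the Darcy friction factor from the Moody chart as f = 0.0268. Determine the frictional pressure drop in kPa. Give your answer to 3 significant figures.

ΔP ≈ 594 kPa

Reynolds number Re = ρVD/μ = 997 · 11.6 · 0.038 / 0.000802 = 5.48e+05.
Re > 4000 → turbulent; use the Moody-chart value f = 0.0268.
Total minor-loss coefficient ΣK = 4·1.2 + 2·0.32 + 1·0.53 = 5.97.
ΔP = [f·L/D + ΣK]·(ρV²/2) = [0.0268·4.1/0.038 + 5.97]·(997·11.6²/2) = [2.892 + 5.97]·6.708e+04 = 5.944e+05 Pa.
ΔP = 5.944e+05 Pa = 594 kPa.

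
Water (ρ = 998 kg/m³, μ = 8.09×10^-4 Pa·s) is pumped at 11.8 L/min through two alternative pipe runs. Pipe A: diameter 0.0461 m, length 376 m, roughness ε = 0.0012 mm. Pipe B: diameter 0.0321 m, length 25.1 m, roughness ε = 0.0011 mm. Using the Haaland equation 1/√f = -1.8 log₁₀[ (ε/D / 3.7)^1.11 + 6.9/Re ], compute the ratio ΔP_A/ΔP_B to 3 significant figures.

ΔP_A/ΔP_B ≈ 2.72

Pipe A: V = Q/A = 0.0001967/0.001669 = 0.1178 m/s; Re = 6701; ε/D = 2.6e-05; Haaland → f = 0.03461; ΔP_A = f(L/D)(ρV²/2) = 1955 Pa.
Pipe B: V = Q/A = 0.0001967/0.0008093 = 0.243 m/s; Re = 9623; ε/D = 3.43e-05; Haaland → f = 0.03125; ΔP_B = f(L/D)(ρV²/2) = 720 Pa.
ΔP_A/ΔP_B = 1955/720 = 2.72.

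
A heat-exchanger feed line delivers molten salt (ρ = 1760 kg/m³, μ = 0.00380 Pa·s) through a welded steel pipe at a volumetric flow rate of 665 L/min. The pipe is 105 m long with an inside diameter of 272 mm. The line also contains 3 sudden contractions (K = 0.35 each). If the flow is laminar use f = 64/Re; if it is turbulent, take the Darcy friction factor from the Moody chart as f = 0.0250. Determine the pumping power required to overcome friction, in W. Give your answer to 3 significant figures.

Q = 665 L/min = 665/60000 = 0.01108 m³/s.
Cross-sectional area A = πD²/4 = π(0.272)²/4 = 0.05811 m²; mean velocity V = Q/A = 0.01108/0.05811 = 0.1907 m/s.
Reynolds number Re = ρVD/μ = 1760 · 0.1907 · 0.272 / 0.0038 = 2.403e+04.
Re > 4000 → turbulent; use the Moody-chart value f = 0.0250.
Total minor-loss coefficient ΣK = 3·0.35 = 1.05.
ΔP = [f·L/D + ΣK]·(ρV²/2) = [0.025·105/0.272 + 1.05]·(1760·0.1907²/2) = [9.651 + 1.05]·32.02 = 342.6 Pa.
Pumping power P = QΔP = 0.01108·342.6 = 3.797 W = 3.80 W.

P ≈ 3.80 W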